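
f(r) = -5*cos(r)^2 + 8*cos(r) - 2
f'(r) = 10*sin(r)*cos(r) - 8*sin(r)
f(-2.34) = -9.98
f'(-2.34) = 10.75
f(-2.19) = -8.33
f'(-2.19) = 11.24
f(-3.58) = -13.34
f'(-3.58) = -7.24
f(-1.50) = -1.46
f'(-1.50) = 7.27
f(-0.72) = 1.19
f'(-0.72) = 0.32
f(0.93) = 1.00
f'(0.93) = -1.62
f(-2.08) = -7.09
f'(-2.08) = 11.24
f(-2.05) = -6.75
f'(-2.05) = 11.19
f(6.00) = 1.07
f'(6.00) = -0.45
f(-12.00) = 1.19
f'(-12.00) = 0.24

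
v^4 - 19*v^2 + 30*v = v*(v - 3)*(v - 2)*(v + 5)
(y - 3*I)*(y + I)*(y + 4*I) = y^3 + 2*I*y^2 + 11*y + 12*I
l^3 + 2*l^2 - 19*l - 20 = (l - 4)*(l + 1)*(l + 5)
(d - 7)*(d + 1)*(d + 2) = d^3 - 4*d^2 - 19*d - 14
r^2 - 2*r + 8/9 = (r - 4/3)*(r - 2/3)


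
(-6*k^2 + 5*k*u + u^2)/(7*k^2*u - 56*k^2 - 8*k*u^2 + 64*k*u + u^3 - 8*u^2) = (6*k + u)/(-7*k*u + 56*k + u^2 - 8*u)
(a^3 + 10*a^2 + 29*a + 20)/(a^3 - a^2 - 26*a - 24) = (a + 5)/(a - 6)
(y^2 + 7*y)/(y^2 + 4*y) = (y + 7)/(y + 4)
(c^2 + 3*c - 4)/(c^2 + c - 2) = (c + 4)/(c + 2)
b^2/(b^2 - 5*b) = b/(b - 5)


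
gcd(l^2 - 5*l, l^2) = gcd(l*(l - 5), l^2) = l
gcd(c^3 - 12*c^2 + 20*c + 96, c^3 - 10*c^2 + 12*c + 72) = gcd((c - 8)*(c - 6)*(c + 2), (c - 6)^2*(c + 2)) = c^2 - 4*c - 12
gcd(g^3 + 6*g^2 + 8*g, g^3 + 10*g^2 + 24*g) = g^2 + 4*g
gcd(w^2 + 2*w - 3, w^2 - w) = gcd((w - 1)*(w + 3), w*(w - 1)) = w - 1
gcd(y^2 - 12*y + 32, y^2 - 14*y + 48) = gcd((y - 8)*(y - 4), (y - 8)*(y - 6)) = y - 8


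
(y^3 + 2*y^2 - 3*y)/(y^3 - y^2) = (y + 3)/y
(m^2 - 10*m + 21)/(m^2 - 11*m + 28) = (m - 3)/(m - 4)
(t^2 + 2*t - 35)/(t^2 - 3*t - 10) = (t + 7)/(t + 2)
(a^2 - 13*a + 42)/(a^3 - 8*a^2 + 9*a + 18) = (a - 7)/(a^2 - 2*a - 3)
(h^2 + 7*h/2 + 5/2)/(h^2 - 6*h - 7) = (h + 5/2)/(h - 7)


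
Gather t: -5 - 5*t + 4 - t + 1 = -6*t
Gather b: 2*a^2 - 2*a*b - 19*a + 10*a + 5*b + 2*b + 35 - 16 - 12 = 2*a^2 - 9*a + b*(7 - 2*a) + 7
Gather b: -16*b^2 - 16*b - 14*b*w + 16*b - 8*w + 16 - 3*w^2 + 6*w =-16*b^2 - 14*b*w - 3*w^2 - 2*w + 16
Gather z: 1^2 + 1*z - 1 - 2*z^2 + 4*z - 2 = -2*z^2 + 5*z - 2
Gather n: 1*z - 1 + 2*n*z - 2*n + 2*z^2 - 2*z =n*(2*z - 2) + 2*z^2 - z - 1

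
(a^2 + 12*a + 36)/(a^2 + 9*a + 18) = (a + 6)/(a + 3)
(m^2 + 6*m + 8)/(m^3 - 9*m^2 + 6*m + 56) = (m + 4)/(m^2 - 11*m + 28)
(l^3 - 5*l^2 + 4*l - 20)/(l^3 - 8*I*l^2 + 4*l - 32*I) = (l - 5)/(l - 8*I)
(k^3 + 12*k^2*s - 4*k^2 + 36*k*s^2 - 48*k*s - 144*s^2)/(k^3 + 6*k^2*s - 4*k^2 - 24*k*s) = (k + 6*s)/k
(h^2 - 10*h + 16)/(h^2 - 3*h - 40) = (h - 2)/(h + 5)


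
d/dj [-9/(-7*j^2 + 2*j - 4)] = 18*(1 - 7*j)/(7*j^2 - 2*j + 4)^2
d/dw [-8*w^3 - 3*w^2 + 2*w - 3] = -24*w^2 - 6*w + 2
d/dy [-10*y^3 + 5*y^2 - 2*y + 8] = -30*y^2 + 10*y - 2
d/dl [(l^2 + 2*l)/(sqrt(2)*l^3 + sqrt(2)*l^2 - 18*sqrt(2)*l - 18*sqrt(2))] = sqrt(2)*(-l^4 - 4*l^3 - 20*l^2 - 36*l - 36)/(2*(l^6 + 2*l^5 - 35*l^4 - 72*l^3 + 288*l^2 + 648*l + 324))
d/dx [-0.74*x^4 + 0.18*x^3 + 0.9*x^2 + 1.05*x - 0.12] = -2.96*x^3 + 0.54*x^2 + 1.8*x + 1.05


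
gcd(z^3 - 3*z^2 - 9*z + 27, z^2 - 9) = z^2 - 9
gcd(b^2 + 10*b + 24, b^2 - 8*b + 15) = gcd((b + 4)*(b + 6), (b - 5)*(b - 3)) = 1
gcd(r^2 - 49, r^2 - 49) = r^2 - 49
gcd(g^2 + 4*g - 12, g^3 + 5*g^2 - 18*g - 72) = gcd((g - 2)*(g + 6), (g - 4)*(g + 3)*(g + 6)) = g + 6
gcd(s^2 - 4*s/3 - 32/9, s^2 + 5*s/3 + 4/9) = s + 4/3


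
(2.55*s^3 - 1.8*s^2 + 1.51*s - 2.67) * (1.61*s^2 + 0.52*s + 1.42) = 4.1055*s^5 - 1.572*s^4 + 5.1161*s^3 - 6.0695*s^2 + 0.7558*s - 3.7914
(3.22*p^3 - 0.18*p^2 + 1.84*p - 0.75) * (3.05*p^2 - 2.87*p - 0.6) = 9.821*p^5 - 9.7904*p^4 + 4.1966*p^3 - 7.4603*p^2 + 1.0485*p + 0.45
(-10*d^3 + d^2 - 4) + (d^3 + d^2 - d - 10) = -9*d^3 + 2*d^2 - d - 14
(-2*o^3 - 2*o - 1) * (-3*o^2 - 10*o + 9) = 6*o^5 + 20*o^4 - 12*o^3 + 23*o^2 - 8*o - 9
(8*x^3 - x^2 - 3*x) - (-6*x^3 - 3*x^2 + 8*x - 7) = 14*x^3 + 2*x^2 - 11*x + 7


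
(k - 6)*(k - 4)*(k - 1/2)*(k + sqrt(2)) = k^4 - 21*k^3/2 + sqrt(2)*k^3 - 21*sqrt(2)*k^2/2 + 29*k^2 - 12*k + 29*sqrt(2)*k - 12*sqrt(2)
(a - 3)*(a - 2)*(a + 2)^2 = a^4 - a^3 - 10*a^2 + 4*a + 24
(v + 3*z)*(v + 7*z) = v^2 + 10*v*z + 21*z^2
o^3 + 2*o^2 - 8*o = o*(o - 2)*(o + 4)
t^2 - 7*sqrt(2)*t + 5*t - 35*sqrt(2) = (t + 5)*(t - 7*sqrt(2))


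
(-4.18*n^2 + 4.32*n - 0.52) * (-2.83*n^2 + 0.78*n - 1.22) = 11.8294*n^4 - 15.486*n^3 + 9.9408*n^2 - 5.676*n + 0.6344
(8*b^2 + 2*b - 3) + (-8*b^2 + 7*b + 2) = 9*b - 1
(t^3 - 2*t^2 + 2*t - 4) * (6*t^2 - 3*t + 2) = 6*t^5 - 15*t^4 + 20*t^3 - 34*t^2 + 16*t - 8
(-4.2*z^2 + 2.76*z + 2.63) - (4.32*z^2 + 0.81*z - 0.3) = -8.52*z^2 + 1.95*z + 2.93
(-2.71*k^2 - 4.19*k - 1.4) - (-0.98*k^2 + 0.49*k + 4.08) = -1.73*k^2 - 4.68*k - 5.48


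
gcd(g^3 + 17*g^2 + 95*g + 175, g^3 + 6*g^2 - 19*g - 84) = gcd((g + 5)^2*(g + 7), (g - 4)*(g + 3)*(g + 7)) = g + 7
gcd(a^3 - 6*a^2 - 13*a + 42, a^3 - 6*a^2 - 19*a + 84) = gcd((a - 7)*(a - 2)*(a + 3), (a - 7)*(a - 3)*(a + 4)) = a - 7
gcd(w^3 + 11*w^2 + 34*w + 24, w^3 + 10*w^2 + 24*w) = w^2 + 10*w + 24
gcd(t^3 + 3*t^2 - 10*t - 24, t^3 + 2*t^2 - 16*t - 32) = t^2 + 6*t + 8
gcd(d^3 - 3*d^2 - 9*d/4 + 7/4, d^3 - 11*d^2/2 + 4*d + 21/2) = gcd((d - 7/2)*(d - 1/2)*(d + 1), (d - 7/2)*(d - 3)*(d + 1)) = d^2 - 5*d/2 - 7/2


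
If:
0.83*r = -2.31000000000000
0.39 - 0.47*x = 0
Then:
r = -2.78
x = 0.83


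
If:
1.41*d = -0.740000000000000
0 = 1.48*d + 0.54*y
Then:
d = -0.52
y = 1.44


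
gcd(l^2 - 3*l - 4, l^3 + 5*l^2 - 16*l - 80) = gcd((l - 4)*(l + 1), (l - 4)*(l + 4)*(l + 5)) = l - 4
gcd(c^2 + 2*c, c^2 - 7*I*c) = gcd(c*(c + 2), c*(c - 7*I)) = c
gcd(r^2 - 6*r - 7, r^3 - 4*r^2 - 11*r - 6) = r + 1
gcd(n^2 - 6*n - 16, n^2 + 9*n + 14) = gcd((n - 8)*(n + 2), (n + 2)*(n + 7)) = n + 2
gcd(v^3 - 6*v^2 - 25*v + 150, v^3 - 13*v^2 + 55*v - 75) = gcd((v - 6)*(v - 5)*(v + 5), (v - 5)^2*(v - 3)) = v - 5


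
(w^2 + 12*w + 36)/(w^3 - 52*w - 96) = (w + 6)/(w^2 - 6*w - 16)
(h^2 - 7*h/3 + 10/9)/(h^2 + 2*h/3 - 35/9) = (3*h - 2)/(3*h + 7)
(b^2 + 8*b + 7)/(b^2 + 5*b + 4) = (b + 7)/(b + 4)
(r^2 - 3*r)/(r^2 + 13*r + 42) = r*(r - 3)/(r^2 + 13*r + 42)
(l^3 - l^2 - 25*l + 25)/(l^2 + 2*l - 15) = (l^2 - 6*l + 5)/(l - 3)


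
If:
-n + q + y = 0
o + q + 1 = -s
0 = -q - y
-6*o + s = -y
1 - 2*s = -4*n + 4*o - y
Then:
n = 0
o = 5/11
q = -23/11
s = 7/11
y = 23/11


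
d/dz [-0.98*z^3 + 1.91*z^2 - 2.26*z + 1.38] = -2.94*z^2 + 3.82*z - 2.26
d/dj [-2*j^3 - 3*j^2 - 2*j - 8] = -6*j^2 - 6*j - 2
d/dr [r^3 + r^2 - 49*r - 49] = 3*r^2 + 2*r - 49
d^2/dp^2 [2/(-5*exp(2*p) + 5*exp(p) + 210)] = 2*(2*(2*exp(p) - 1)^2*exp(p) + (4*exp(p) - 1)*(-exp(2*p) + exp(p) + 42))*exp(p)/(5*(-exp(2*p) + exp(p) + 42)^3)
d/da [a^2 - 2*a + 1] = 2*a - 2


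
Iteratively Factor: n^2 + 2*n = (n)*(n + 2)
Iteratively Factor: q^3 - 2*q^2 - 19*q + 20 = (q - 1)*(q^2 - q - 20) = (q - 1)*(q + 4)*(q - 5)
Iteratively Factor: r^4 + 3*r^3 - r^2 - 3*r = (r + 1)*(r^3 + 2*r^2 - 3*r) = (r + 1)*(r + 3)*(r^2 - r) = (r - 1)*(r + 1)*(r + 3)*(r)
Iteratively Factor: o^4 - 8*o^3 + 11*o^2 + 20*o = (o)*(o^3 - 8*o^2 + 11*o + 20) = o*(o - 5)*(o^2 - 3*o - 4) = o*(o - 5)*(o - 4)*(o + 1)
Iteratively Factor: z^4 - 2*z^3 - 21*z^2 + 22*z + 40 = (z + 1)*(z^3 - 3*z^2 - 18*z + 40) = (z - 5)*(z + 1)*(z^2 + 2*z - 8) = (z - 5)*(z - 2)*(z + 1)*(z + 4)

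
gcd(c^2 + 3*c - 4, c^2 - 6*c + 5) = c - 1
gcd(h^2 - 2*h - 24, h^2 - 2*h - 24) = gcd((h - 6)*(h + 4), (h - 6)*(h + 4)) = h^2 - 2*h - 24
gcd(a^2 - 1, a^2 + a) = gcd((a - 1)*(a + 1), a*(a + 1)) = a + 1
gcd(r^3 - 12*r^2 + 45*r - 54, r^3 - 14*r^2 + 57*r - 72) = r^2 - 6*r + 9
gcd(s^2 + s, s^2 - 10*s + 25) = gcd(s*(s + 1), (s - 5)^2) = 1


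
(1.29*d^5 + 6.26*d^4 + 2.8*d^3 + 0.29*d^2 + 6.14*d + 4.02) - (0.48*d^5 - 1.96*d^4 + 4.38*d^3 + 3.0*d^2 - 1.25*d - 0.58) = 0.81*d^5 + 8.22*d^4 - 1.58*d^3 - 2.71*d^2 + 7.39*d + 4.6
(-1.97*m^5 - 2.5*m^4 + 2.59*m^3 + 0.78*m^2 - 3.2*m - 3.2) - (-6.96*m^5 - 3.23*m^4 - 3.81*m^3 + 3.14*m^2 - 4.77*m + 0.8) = 4.99*m^5 + 0.73*m^4 + 6.4*m^3 - 2.36*m^2 + 1.57*m - 4.0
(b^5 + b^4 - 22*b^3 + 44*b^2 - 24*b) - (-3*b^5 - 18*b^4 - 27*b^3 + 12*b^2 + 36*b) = 4*b^5 + 19*b^4 + 5*b^3 + 32*b^2 - 60*b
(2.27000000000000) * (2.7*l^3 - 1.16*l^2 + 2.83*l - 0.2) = 6.129*l^3 - 2.6332*l^2 + 6.4241*l - 0.454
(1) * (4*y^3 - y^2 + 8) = 4*y^3 - y^2 + 8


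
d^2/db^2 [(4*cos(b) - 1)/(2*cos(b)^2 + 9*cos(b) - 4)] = (-144*sin(b)^4*cos(b) + 88*sin(b)^4 - 121*sin(b)^2 - 31*cos(b)/2 - 117*cos(3*b)/2 + 8*cos(5*b) + 143)/(-2*sin(b)^2 + 9*cos(b) - 2)^3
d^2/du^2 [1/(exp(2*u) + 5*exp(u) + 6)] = (2*(2*exp(u) + 5)^2*exp(u) - (4*exp(u) + 5)*(exp(2*u) + 5*exp(u) + 6))*exp(u)/(exp(2*u) + 5*exp(u) + 6)^3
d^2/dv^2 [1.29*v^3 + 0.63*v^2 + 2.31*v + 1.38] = 7.74*v + 1.26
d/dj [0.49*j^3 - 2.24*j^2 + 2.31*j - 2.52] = 1.47*j^2 - 4.48*j + 2.31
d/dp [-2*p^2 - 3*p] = -4*p - 3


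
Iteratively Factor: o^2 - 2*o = (o)*(o - 2)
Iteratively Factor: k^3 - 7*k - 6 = (k + 1)*(k^2 - k - 6) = (k - 3)*(k + 1)*(k + 2)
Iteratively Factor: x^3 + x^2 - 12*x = (x + 4)*(x^2 - 3*x) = (x - 3)*(x + 4)*(x)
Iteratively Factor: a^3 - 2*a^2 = (a)*(a^2 - 2*a) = a^2*(a - 2)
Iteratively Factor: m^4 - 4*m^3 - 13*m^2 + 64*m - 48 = (m - 4)*(m^3 - 13*m + 12) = (m - 4)*(m - 1)*(m^2 + m - 12) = (m - 4)*(m - 1)*(m + 4)*(m - 3)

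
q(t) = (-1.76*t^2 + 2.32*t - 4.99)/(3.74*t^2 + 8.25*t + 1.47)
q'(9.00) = -0.01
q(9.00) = -0.33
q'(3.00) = -0.02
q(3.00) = -0.23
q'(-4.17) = -0.48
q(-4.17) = -1.41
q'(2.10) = 0.01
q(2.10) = -0.22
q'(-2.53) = -9.00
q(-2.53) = -4.88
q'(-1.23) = -3.30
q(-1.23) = 3.48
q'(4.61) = -0.02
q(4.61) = -0.27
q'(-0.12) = 141.70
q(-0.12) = -9.92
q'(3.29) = -0.02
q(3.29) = -0.24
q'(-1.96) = -973.30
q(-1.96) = 49.03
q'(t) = (2.32 - 3.52*t)/(3.74*t^2 + 8.25*t + 1.47) + (-7.48*t - 8.25)*(-1.76*t^2 + 2.32*t - 4.99)/(3.74*t^2 + 8.25*t + 1.47)^2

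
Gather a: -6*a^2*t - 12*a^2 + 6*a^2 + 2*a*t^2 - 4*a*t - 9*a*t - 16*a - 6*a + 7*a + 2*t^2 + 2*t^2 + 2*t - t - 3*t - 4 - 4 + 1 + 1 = a^2*(-6*t - 6) + a*(2*t^2 - 13*t - 15) + 4*t^2 - 2*t - 6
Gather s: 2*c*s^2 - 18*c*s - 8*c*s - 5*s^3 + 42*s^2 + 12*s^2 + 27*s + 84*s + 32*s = -5*s^3 + s^2*(2*c + 54) + s*(143 - 26*c)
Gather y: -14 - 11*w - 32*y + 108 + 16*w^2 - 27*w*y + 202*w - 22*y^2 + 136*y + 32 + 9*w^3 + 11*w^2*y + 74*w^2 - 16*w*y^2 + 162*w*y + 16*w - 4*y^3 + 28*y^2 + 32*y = 9*w^3 + 90*w^2 + 207*w - 4*y^3 + y^2*(6 - 16*w) + y*(11*w^2 + 135*w + 136) + 126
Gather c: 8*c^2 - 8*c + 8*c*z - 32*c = 8*c^2 + c*(8*z - 40)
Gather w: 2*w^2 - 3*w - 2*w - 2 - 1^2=2*w^2 - 5*w - 3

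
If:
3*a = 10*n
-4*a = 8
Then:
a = -2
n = -3/5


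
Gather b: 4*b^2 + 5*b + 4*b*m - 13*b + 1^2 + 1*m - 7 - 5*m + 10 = 4*b^2 + b*(4*m - 8) - 4*m + 4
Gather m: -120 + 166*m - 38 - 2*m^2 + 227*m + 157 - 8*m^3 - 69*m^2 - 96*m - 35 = -8*m^3 - 71*m^2 + 297*m - 36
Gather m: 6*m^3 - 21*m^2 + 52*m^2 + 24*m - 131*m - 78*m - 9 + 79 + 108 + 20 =6*m^3 + 31*m^2 - 185*m + 198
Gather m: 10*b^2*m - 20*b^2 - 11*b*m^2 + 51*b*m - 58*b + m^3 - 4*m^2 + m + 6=-20*b^2 - 58*b + m^3 + m^2*(-11*b - 4) + m*(10*b^2 + 51*b + 1) + 6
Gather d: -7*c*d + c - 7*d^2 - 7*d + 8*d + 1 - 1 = c - 7*d^2 + d*(1 - 7*c)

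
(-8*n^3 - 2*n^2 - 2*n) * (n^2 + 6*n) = -8*n^5 - 50*n^4 - 14*n^3 - 12*n^2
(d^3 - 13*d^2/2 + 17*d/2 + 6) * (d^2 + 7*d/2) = d^5 - 3*d^4 - 57*d^3/4 + 143*d^2/4 + 21*d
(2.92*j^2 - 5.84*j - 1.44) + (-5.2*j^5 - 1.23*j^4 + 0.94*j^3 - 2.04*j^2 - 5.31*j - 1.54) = -5.2*j^5 - 1.23*j^4 + 0.94*j^3 + 0.88*j^2 - 11.15*j - 2.98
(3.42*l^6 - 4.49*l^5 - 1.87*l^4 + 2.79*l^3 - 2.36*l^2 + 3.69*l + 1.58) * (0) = 0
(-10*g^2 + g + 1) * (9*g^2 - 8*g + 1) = -90*g^4 + 89*g^3 - 9*g^2 - 7*g + 1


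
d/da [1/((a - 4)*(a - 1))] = (5 - 2*a)/(a^4 - 10*a^3 + 33*a^2 - 40*a + 16)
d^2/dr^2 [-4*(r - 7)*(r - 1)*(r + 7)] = 8 - 24*r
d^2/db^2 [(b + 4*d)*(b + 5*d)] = 2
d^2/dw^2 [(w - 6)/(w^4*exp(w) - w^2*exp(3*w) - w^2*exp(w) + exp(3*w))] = (2*(w - 6)*(-w^4 - 4*w^3 + 3*w^2*exp(2*w) + w^2 + 2*w*exp(2*w) + 2*w - 3*exp(2*w))^2 + (w^4 - w^2*exp(2*w) - w^2 + exp(2*w))*(-2*w^4 - 8*w^3 + 6*w^2*exp(2*w) + 2*w^2 + 4*w*exp(2*w) + 4*w - (w - 6)*(w^4 + 8*w^3 - 9*w^2*exp(2*w) + 11*w^2 - 12*w*exp(2*w) - 4*w + 7*exp(2*w) - 2) - 6*exp(2*w)))*exp(-w)/(w^4 - w^2*exp(2*w) - w^2 + exp(2*w))^3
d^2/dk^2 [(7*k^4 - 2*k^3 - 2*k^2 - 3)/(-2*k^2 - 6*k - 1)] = 4*(-14*k^6 - 126*k^5 - 399*k^4 - 146*k^3 + 9*k^2 + 57*k + 52)/(8*k^6 + 72*k^5 + 228*k^4 + 288*k^3 + 114*k^2 + 18*k + 1)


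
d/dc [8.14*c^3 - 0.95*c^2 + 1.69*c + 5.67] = 24.42*c^2 - 1.9*c + 1.69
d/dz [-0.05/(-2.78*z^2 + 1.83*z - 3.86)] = (0.0915 - 0.278*z)/(2.78*z^2 - 1.83*z + 3.86)^2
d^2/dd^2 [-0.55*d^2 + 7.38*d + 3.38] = -1.10000000000000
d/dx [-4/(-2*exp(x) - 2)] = -1/(2*cosh(x/2)^2)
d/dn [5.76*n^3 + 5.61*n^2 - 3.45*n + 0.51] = 17.28*n^2 + 11.22*n - 3.45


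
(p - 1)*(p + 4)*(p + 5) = p^3 + 8*p^2 + 11*p - 20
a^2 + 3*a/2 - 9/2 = (a - 3/2)*(a + 3)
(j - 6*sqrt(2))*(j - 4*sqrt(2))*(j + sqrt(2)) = j^3 - 9*sqrt(2)*j^2 + 28*j + 48*sqrt(2)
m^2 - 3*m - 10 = (m - 5)*(m + 2)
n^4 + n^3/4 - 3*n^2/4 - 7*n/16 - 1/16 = (n - 1)*(n + 1/4)*(n + 1/2)^2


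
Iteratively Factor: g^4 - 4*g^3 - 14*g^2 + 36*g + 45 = (g - 5)*(g^3 + g^2 - 9*g - 9) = (g - 5)*(g - 3)*(g^2 + 4*g + 3) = (g - 5)*(g - 3)*(g + 3)*(g + 1)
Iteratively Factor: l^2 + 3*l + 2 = (l + 1)*(l + 2)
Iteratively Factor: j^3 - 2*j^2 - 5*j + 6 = (j - 1)*(j^2 - j - 6) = (j - 3)*(j - 1)*(j + 2)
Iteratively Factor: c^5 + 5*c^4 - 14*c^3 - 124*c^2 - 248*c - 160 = (c - 5)*(c^4 + 10*c^3 + 36*c^2 + 56*c + 32) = (c - 5)*(c + 2)*(c^3 + 8*c^2 + 20*c + 16) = (c - 5)*(c + 2)*(c + 4)*(c^2 + 4*c + 4) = (c - 5)*(c + 2)^2*(c + 4)*(c + 2)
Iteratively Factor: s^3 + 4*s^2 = (s + 4)*(s^2) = s*(s + 4)*(s)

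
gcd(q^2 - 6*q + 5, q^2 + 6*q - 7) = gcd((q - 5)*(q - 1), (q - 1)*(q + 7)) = q - 1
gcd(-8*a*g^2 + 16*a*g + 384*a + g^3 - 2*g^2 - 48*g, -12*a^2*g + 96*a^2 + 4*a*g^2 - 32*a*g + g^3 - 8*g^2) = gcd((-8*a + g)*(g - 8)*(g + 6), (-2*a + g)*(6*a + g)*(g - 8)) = g - 8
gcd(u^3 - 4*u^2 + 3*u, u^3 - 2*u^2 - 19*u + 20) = u - 1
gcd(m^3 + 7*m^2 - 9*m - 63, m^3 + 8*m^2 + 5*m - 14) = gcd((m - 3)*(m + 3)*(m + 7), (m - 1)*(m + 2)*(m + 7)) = m + 7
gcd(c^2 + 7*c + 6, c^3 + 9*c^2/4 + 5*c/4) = c + 1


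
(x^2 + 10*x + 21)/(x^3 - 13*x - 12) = (x + 7)/(x^2 - 3*x - 4)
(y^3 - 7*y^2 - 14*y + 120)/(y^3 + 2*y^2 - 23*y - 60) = (y - 6)/(y + 3)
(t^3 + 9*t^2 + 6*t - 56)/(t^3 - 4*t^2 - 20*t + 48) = (t + 7)/(t - 6)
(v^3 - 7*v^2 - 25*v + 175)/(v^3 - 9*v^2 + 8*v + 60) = (v^2 - 2*v - 35)/(v^2 - 4*v - 12)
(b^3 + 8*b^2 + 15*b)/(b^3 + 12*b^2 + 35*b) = (b + 3)/(b + 7)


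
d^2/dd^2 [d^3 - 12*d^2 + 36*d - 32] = 6*d - 24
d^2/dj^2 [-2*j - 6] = 0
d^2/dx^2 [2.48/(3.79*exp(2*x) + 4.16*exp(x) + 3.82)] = (2.48*(7.58*exp(x) + 4.16)*(15.16*exp(x) + 8.32)*exp(x) - (37.5968*exp(x) + 10.3168)*(3.79*exp(2*x) + 4.16*exp(x) + 3.82))*exp(x)/(3.79*exp(2*x) + 4.16*exp(x) + 3.82)^3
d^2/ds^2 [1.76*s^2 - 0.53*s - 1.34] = 3.52000000000000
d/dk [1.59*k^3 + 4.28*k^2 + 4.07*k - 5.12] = 4.77*k^2 + 8.56*k + 4.07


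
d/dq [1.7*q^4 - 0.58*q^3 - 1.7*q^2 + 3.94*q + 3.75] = 6.8*q^3 - 1.74*q^2 - 3.4*q + 3.94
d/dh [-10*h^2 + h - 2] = 1 - 20*h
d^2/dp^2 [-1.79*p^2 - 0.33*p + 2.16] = -3.58000000000000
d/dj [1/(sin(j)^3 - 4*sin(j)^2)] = (8 - 3*sin(j))*cos(j)/((sin(j) - 4)^2*sin(j)^3)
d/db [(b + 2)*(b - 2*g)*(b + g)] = 3*b^2 - 2*b*g + 4*b - 2*g^2 - 2*g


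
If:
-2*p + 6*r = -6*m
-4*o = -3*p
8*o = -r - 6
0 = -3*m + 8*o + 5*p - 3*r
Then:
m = 6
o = 0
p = 0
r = -6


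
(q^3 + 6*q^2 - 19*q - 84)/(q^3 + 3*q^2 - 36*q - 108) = (q^2 + 3*q - 28)/(q^2 - 36)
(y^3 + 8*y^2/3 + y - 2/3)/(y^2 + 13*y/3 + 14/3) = (3*y^2 + 2*y - 1)/(3*y + 7)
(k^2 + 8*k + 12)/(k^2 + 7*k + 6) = (k + 2)/(k + 1)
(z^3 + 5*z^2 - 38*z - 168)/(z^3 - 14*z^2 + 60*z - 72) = (z^2 + 11*z + 28)/(z^2 - 8*z + 12)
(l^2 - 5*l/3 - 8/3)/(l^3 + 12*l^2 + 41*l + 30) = (l - 8/3)/(l^2 + 11*l + 30)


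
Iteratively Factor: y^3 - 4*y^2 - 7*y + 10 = (y - 5)*(y^2 + y - 2) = (y - 5)*(y + 2)*(y - 1)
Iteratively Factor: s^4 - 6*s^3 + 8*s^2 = (s)*(s^3 - 6*s^2 + 8*s) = s*(s - 2)*(s^2 - 4*s) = s^2*(s - 2)*(s - 4)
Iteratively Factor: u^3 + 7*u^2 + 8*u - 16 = (u + 4)*(u^2 + 3*u - 4) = (u + 4)^2*(u - 1)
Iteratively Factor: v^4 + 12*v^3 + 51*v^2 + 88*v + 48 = (v + 4)*(v^3 + 8*v^2 + 19*v + 12) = (v + 1)*(v + 4)*(v^2 + 7*v + 12) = (v + 1)*(v + 4)^2*(v + 3)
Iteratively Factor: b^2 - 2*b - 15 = (b + 3)*(b - 5)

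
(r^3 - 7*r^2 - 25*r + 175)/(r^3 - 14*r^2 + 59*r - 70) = (r + 5)/(r - 2)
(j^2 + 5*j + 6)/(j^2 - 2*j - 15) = (j + 2)/(j - 5)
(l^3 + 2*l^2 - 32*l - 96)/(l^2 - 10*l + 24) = (l^2 + 8*l + 16)/(l - 4)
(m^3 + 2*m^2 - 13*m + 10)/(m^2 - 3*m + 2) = m + 5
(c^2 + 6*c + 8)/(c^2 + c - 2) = (c + 4)/(c - 1)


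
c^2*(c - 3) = c^3 - 3*c^2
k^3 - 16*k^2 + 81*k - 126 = (k - 7)*(k - 6)*(k - 3)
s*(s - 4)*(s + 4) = s^3 - 16*s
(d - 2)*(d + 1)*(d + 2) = d^3 + d^2 - 4*d - 4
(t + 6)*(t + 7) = t^2 + 13*t + 42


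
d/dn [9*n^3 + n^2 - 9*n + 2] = 27*n^2 + 2*n - 9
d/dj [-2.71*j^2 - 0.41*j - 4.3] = -5.42*j - 0.41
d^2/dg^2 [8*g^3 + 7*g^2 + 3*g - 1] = 48*g + 14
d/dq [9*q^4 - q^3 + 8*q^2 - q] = 36*q^3 - 3*q^2 + 16*q - 1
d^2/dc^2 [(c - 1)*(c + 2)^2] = 6*c + 6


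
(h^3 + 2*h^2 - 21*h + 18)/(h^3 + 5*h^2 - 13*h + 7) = (h^2 + 3*h - 18)/(h^2 + 6*h - 7)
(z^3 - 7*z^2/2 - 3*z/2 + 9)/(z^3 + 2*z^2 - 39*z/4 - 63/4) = 2*(z - 2)/(2*z + 7)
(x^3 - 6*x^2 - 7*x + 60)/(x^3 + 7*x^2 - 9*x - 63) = (x^2 - 9*x + 20)/(x^2 + 4*x - 21)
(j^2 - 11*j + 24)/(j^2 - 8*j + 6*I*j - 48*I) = (j - 3)/(j + 6*I)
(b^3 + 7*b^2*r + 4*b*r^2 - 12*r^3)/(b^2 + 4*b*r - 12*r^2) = (-b^2 - b*r + 2*r^2)/(-b + 2*r)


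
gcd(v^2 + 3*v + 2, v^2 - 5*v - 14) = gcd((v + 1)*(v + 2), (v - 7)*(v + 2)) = v + 2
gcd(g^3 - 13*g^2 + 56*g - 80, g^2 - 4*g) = g - 4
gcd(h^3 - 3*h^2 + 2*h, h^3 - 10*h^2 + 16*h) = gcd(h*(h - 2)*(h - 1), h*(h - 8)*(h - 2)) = h^2 - 2*h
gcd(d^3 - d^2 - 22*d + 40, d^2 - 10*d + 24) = d - 4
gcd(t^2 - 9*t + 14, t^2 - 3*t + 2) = t - 2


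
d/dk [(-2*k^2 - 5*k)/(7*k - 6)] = 2*(-7*k^2 + 12*k + 15)/(49*k^2 - 84*k + 36)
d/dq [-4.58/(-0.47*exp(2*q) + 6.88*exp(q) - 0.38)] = (31.5104 - 4.3052*exp(q))*exp(q)/(0.47*exp(2*q) - 6.88*exp(q) + 0.38)^2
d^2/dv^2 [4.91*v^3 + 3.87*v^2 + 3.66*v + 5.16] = 29.46*v + 7.74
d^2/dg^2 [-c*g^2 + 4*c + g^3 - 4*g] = -2*c + 6*g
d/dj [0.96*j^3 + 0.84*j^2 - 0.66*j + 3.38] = 2.88*j^2 + 1.68*j - 0.66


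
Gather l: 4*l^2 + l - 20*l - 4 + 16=4*l^2 - 19*l + 12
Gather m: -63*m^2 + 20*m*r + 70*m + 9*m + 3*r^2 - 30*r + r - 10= -63*m^2 + m*(20*r + 79) + 3*r^2 - 29*r - 10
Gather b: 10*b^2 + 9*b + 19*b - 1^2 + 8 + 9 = 10*b^2 + 28*b + 16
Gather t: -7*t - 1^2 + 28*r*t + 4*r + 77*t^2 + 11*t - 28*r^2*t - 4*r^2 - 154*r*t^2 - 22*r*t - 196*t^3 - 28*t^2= -4*r^2 + 4*r - 196*t^3 + t^2*(49 - 154*r) + t*(-28*r^2 + 6*r + 4) - 1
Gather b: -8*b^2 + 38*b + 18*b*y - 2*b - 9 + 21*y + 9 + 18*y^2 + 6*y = -8*b^2 + b*(18*y + 36) + 18*y^2 + 27*y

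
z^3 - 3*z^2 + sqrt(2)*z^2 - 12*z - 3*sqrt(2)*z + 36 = (z - 3)*(z - 2*sqrt(2))*(z + 3*sqrt(2))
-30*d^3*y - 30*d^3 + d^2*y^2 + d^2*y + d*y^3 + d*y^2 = (-5*d + y)*(6*d + y)*(d*y + d)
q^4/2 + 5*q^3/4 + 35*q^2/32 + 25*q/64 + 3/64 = (q/2 + 1/2)*(q + 1/4)*(q + 1/2)*(q + 3/4)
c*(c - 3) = c^2 - 3*c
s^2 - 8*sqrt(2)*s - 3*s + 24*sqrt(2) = (s - 3)*(s - 8*sqrt(2))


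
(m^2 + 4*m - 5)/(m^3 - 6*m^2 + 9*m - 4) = (m + 5)/(m^2 - 5*m + 4)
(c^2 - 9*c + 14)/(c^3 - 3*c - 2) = (c - 7)/(c^2 + 2*c + 1)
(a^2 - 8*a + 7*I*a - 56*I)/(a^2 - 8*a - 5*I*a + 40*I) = (a + 7*I)/(a - 5*I)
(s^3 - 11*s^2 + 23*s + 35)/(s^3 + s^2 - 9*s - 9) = (s^2 - 12*s + 35)/(s^2 - 9)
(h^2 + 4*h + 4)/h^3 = (h^2 + 4*h + 4)/h^3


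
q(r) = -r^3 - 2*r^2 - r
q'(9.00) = -280.00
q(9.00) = -900.00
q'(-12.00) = -385.00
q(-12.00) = 1452.00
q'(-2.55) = -10.31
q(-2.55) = 6.13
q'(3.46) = -50.75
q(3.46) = -68.82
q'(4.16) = -69.56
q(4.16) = -110.76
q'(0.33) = -2.65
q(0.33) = -0.58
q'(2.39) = -27.70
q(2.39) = -27.47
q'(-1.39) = -1.24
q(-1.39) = 0.21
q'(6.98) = -175.08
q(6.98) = -444.49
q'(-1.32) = -0.95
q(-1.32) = 0.14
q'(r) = -3*r^2 - 4*r - 1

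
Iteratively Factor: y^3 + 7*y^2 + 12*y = (y + 3)*(y^2 + 4*y) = y*(y + 3)*(y + 4)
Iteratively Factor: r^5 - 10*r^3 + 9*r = (r - 1)*(r^4 + r^3 - 9*r^2 - 9*r) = (r - 1)*(r + 3)*(r^3 - 2*r^2 - 3*r) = r*(r - 1)*(r + 3)*(r^2 - 2*r - 3) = r*(r - 1)*(r + 1)*(r + 3)*(r - 3)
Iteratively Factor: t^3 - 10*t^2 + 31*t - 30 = (t - 3)*(t^2 - 7*t + 10) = (t - 3)*(t - 2)*(t - 5)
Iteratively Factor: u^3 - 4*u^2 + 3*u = (u - 3)*(u^2 - u) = u*(u - 3)*(u - 1)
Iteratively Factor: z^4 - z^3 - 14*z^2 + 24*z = (z + 4)*(z^3 - 5*z^2 + 6*z) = (z - 2)*(z + 4)*(z^2 - 3*z) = z*(z - 2)*(z + 4)*(z - 3)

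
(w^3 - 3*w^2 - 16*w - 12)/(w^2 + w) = w - 4 - 12/w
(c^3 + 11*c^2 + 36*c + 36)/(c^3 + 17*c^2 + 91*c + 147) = (c^2 + 8*c + 12)/(c^2 + 14*c + 49)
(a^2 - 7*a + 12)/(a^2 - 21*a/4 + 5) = 4*(a - 3)/(4*a - 5)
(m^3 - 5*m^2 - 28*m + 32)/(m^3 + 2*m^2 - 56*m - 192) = (m - 1)/(m + 6)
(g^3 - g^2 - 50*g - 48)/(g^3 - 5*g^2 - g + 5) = (g^2 - 2*g - 48)/(g^2 - 6*g + 5)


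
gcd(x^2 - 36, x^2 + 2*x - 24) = x + 6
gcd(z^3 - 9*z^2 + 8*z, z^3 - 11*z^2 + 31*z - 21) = z - 1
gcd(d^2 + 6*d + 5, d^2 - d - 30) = d + 5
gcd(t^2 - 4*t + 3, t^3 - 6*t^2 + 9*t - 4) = t - 1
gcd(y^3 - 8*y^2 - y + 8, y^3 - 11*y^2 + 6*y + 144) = y - 8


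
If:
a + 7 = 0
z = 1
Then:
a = -7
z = 1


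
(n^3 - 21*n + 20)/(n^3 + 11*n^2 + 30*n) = (n^2 - 5*n + 4)/(n*(n + 6))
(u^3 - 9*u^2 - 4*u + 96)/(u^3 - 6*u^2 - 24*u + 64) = (u^2 - u - 12)/(u^2 + 2*u - 8)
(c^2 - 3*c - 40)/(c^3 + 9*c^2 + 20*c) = (c - 8)/(c*(c + 4))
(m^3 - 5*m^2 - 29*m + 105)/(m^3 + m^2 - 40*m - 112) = (m^2 + 2*m - 15)/(m^2 + 8*m + 16)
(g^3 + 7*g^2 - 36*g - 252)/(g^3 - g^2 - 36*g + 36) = (g + 7)/(g - 1)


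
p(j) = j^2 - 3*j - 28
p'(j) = 2*j - 3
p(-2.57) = -13.69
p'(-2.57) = -8.14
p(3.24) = -27.22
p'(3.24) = 3.48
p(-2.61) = -13.36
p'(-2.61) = -8.22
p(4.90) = -18.69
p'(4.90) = 6.80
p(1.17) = -30.14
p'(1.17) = -0.66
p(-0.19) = -27.39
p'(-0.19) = -3.38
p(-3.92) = -0.87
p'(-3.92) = -10.84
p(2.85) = -28.43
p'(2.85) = 2.70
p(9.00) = 26.00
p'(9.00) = 15.00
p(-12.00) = 152.00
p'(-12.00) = -27.00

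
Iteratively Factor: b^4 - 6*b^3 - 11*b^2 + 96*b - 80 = (b - 5)*(b^3 - b^2 - 16*b + 16) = (b - 5)*(b + 4)*(b^2 - 5*b + 4) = (b - 5)*(b - 4)*(b + 4)*(b - 1)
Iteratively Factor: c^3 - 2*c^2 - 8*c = (c)*(c^2 - 2*c - 8) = c*(c + 2)*(c - 4)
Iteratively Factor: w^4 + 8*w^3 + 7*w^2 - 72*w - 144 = (w + 4)*(w^3 + 4*w^2 - 9*w - 36) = (w - 3)*(w + 4)*(w^2 + 7*w + 12) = (w - 3)*(w + 3)*(w + 4)*(w + 4)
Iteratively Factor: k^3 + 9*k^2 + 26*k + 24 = (k + 4)*(k^2 + 5*k + 6) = (k + 3)*(k + 4)*(k + 2)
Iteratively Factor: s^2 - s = (s - 1)*(s)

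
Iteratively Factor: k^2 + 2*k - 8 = (k - 2)*(k + 4)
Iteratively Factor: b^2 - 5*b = (b - 5)*(b)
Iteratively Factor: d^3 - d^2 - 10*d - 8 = (d + 1)*(d^2 - 2*d - 8) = (d + 1)*(d + 2)*(d - 4)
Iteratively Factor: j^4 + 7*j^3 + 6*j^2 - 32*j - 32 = (j + 1)*(j^3 + 6*j^2 - 32) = (j + 1)*(j + 4)*(j^2 + 2*j - 8) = (j - 2)*(j + 1)*(j + 4)*(j + 4)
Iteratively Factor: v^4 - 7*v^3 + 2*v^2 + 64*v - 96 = (v - 4)*(v^3 - 3*v^2 - 10*v + 24) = (v - 4)*(v + 3)*(v^2 - 6*v + 8) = (v - 4)*(v - 2)*(v + 3)*(v - 4)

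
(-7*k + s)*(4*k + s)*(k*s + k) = -28*k^3*s - 28*k^3 - 3*k^2*s^2 - 3*k^2*s + k*s^3 + k*s^2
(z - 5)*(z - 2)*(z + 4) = z^3 - 3*z^2 - 18*z + 40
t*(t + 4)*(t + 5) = t^3 + 9*t^2 + 20*t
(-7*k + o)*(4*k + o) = -28*k^2 - 3*k*o + o^2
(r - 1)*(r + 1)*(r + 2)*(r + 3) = r^4 + 5*r^3 + 5*r^2 - 5*r - 6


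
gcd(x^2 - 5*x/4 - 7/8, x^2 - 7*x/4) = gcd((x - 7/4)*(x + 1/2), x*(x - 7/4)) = x - 7/4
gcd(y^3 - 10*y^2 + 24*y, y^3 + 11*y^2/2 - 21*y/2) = y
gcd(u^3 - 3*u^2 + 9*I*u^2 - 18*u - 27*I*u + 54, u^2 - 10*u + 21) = u - 3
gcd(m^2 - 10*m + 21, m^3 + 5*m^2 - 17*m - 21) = m - 3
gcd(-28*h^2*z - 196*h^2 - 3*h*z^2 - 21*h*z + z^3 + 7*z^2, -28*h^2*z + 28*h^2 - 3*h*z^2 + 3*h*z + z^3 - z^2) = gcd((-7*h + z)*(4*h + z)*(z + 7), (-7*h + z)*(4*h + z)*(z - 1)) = -28*h^2 - 3*h*z + z^2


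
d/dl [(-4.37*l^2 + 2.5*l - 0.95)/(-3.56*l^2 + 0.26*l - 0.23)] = (7.7638*l^2 - 4.7538*l - 0.328)/(12.6736*l^4 - 1.8512*l^3 + 1.7052*l^2 - 0.1196*l + 0.0529)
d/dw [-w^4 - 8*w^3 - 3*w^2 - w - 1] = -4*w^3 - 24*w^2 - 6*w - 1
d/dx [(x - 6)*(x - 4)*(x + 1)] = 3*x^2 - 18*x + 14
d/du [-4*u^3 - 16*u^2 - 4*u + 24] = -12*u^2 - 32*u - 4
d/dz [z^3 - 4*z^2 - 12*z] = 3*z^2 - 8*z - 12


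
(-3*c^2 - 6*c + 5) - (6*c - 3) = -3*c^2 - 12*c + 8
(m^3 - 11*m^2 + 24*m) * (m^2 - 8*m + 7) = m^5 - 19*m^4 + 119*m^3 - 269*m^2 + 168*m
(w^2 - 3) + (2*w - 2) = w^2 + 2*w - 5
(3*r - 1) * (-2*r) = -6*r^2 + 2*r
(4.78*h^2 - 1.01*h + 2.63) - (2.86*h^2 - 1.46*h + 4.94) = 1.92*h^2 + 0.45*h - 2.31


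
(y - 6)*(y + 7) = y^2 + y - 42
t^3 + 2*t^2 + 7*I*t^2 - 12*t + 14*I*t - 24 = (t + 2)*(t + 3*I)*(t + 4*I)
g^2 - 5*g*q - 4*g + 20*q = (g - 4)*(g - 5*q)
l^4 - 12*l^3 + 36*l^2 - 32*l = l*(l - 8)*(l - 2)^2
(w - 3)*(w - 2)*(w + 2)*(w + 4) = w^4 + w^3 - 16*w^2 - 4*w + 48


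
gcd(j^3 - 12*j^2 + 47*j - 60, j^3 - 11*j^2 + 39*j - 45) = j^2 - 8*j + 15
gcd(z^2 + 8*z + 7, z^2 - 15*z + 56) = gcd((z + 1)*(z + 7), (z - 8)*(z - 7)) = 1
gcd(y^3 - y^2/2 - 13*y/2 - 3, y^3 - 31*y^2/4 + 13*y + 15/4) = y - 3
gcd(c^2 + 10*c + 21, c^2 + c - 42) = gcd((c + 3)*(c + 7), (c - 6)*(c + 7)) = c + 7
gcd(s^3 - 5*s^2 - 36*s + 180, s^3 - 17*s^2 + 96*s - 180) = s^2 - 11*s + 30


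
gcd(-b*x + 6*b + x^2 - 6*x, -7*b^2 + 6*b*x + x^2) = -b + x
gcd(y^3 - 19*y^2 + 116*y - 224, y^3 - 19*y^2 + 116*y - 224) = y^3 - 19*y^2 + 116*y - 224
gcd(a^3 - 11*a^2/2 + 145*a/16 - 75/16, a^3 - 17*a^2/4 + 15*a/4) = a^2 - 17*a/4 + 15/4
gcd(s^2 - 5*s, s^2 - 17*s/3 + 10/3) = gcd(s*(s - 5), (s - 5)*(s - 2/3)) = s - 5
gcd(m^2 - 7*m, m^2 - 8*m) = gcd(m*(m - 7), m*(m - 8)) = m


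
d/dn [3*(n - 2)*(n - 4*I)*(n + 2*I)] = 9*n^2 + 12*n*(-1 - I) + 24 + 12*I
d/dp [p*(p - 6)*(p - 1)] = 3*p^2 - 14*p + 6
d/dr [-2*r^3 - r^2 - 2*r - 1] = -6*r^2 - 2*r - 2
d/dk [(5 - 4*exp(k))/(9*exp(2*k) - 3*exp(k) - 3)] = (4*exp(2*k) - 10*exp(k) + 3)*exp(k)/(9*exp(4*k) - 6*exp(3*k) - 5*exp(2*k) + 2*exp(k) + 1)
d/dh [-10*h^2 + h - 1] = 1 - 20*h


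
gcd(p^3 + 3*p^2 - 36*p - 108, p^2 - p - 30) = p - 6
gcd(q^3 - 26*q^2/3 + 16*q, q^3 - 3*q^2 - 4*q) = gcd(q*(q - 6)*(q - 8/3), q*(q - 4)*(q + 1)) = q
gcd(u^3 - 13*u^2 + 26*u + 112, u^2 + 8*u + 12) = u + 2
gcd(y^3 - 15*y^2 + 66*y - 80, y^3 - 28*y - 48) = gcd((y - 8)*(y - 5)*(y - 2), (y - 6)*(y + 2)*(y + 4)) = 1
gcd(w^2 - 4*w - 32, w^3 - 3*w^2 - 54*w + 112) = w - 8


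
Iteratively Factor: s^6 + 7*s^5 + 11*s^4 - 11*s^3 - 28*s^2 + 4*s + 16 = (s + 4)*(s^5 + 3*s^4 - s^3 - 7*s^2 + 4) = (s + 2)*(s + 4)*(s^4 + s^3 - 3*s^2 - s + 2) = (s + 2)^2*(s + 4)*(s^3 - s^2 - s + 1) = (s - 1)*(s + 2)^2*(s + 4)*(s^2 - 1) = (s - 1)^2*(s + 2)^2*(s + 4)*(s + 1)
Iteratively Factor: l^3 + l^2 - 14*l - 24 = (l + 3)*(l^2 - 2*l - 8) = (l - 4)*(l + 3)*(l + 2)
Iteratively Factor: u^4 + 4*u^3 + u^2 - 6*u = (u)*(u^3 + 4*u^2 + u - 6) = u*(u + 2)*(u^2 + 2*u - 3) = u*(u - 1)*(u + 2)*(u + 3)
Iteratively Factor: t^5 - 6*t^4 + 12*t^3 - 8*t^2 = (t - 2)*(t^4 - 4*t^3 + 4*t^2) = t*(t - 2)*(t^3 - 4*t^2 + 4*t) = t^2*(t - 2)*(t^2 - 4*t + 4) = t^2*(t - 2)^2*(t - 2)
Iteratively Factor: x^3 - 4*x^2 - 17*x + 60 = (x - 5)*(x^2 + x - 12) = (x - 5)*(x + 4)*(x - 3)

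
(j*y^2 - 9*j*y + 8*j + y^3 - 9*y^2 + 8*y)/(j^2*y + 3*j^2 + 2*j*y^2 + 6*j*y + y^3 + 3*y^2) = (y^2 - 9*y + 8)/(j*y + 3*j + y^2 + 3*y)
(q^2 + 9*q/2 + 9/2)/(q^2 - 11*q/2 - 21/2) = (q + 3)/(q - 7)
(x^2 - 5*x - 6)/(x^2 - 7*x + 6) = (x + 1)/(x - 1)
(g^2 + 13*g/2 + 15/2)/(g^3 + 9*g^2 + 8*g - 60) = (g + 3/2)/(g^2 + 4*g - 12)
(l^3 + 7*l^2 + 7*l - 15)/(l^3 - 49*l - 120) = (l - 1)/(l - 8)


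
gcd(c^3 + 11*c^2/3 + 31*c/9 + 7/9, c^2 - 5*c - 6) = c + 1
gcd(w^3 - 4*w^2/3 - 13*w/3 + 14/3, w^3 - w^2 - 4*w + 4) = w^2 + w - 2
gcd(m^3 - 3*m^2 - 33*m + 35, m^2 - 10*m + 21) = m - 7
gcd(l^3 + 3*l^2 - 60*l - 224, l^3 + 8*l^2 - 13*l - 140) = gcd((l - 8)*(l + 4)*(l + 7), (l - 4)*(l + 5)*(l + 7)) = l + 7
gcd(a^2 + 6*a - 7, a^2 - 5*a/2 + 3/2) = a - 1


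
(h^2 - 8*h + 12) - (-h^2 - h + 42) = 2*h^2 - 7*h - 30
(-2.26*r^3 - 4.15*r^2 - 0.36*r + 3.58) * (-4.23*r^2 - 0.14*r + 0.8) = 9.5598*r^5 + 17.8709*r^4 + 0.2958*r^3 - 18.413*r^2 - 0.7892*r + 2.864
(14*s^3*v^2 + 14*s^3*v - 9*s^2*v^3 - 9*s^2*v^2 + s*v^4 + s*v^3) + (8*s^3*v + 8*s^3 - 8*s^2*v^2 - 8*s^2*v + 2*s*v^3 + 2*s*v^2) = 14*s^3*v^2 + 22*s^3*v + 8*s^3 - 9*s^2*v^3 - 17*s^2*v^2 - 8*s^2*v + s*v^4 + 3*s*v^3 + 2*s*v^2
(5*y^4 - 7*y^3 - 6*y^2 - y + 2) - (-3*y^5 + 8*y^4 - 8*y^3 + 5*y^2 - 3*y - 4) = 3*y^5 - 3*y^4 + y^3 - 11*y^2 + 2*y + 6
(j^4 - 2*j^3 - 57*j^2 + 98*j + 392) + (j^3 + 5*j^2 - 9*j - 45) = j^4 - j^3 - 52*j^2 + 89*j + 347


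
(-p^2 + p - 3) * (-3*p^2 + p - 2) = 3*p^4 - 4*p^3 + 12*p^2 - 5*p + 6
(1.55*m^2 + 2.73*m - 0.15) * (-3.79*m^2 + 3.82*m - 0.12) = -5.8745*m^4 - 4.4257*m^3 + 10.8111*m^2 - 0.9006*m + 0.018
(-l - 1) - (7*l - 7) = 6 - 8*l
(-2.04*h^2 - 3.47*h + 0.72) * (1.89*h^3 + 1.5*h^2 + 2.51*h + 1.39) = -3.8556*h^5 - 9.6183*h^4 - 8.9646*h^3 - 10.4653*h^2 - 3.0161*h + 1.0008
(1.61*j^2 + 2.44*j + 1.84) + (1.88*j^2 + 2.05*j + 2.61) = 3.49*j^2 + 4.49*j + 4.45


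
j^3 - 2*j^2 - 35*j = j*(j - 7)*(j + 5)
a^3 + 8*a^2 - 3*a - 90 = (a - 3)*(a + 5)*(a + 6)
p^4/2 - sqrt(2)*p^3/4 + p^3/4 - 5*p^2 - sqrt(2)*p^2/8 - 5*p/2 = p*(p/2 + sqrt(2))*(p + 1/2)*(p - 5*sqrt(2)/2)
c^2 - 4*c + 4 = (c - 2)^2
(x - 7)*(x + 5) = x^2 - 2*x - 35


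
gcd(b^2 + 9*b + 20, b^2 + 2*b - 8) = b + 4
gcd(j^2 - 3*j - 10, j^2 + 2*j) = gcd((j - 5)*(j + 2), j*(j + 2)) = j + 2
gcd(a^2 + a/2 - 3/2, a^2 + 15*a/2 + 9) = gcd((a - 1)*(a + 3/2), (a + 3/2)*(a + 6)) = a + 3/2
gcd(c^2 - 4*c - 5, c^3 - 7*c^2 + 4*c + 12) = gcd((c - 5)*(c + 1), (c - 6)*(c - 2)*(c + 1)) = c + 1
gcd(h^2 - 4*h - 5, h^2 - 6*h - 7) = h + 1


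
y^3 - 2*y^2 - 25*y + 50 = (y - 5)*(y - 2)*(y + 5)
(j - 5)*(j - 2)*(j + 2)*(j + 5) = j^4 - 29*j^2 + 100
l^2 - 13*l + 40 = (l - 8)*(l - 5)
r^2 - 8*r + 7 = (r - 7)*(r - 1)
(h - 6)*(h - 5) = h^2 - 11*h + 30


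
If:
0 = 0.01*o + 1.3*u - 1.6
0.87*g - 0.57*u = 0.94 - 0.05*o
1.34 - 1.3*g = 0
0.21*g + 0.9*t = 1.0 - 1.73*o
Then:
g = 1.03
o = 13.69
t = -25.45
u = 1.13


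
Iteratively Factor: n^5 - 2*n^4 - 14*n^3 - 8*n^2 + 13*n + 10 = (n - 1)*(n^4 - n^3 - 15*n^2 - 23*n - 10) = (n - 5)*(n - 1)*(n^3 + 4*n^2 + 5*n + 2) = (n - 5)*(n - 1)*(n + 1)*(n^2 + 3*n + 2) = (n - 5)*(n - 1)*(n + 1)*(n + 2)*(n + 1)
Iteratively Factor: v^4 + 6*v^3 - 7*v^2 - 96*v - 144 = (v - 4)*(v^3 + 10*v^2 + 33*v + 36) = (v - 4)*(v + 3)*(v^2 + 7*v + 12) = (v - 4)*(v + 3)^2*(v + 4)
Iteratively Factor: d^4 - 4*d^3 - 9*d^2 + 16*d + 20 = (d + 2)*(d^3 - 6*d^2 + 3*d + 10) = (d + 1)*(d + 2)*(d^2 - 7*d + 10) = (d - 2)*(d + 1)*(d + 2)*(d - 5)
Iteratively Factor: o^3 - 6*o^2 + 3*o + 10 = (o - 2)*(o^2 - 4*o - 5) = (o - 2)*(o + 1)*(o - 5)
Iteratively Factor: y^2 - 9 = (y - 3)*(y + 3)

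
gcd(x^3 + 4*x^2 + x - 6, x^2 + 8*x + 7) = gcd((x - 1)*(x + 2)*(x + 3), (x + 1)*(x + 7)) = 1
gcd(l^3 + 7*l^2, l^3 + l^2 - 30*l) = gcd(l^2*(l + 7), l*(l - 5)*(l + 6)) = l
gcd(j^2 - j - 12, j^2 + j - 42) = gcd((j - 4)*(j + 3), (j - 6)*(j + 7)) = 1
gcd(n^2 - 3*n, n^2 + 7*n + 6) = 1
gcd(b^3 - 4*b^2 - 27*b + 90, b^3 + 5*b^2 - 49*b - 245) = b + 5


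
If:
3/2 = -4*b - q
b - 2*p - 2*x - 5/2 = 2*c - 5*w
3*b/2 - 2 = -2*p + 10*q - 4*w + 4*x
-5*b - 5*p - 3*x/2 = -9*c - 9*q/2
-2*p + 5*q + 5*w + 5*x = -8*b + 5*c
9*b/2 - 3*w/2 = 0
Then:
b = -2953/18095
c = -13099/18095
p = -139883/72380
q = -30661/36190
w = -8859/18095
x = 261/2585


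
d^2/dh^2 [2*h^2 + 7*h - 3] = 4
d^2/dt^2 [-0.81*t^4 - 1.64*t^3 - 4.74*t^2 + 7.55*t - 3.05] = -9.72*t^2 - 9.84*t - 9.48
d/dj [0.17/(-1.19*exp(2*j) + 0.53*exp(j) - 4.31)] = (0.4046*exp(j) - 0.0901)*exp(j)/(1.19*exp(2*j) - 0.53*exp(j) + 4.31)^2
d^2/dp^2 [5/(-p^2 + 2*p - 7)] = 10*(p^2 - 2*p - 4*(p - 1)^2 + 7)/(p^2 - 2*p + 7)^3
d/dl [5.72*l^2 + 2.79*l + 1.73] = 11.44*l + 2.79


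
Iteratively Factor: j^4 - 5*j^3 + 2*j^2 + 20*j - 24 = (j + 2)*(j^3 - 7*j^2 + 16*j - 12) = (j - 3)*(j + 2)*(j^2 - 4*j + 4) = (j - 3)*(j - 2)*(j + 2)*(j - 2)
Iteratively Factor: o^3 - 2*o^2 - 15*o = (o)*(o^2 - 2*o - 15) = o*(o - 5)*(o + 3)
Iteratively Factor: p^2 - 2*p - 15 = (p + 3)*(p - 5)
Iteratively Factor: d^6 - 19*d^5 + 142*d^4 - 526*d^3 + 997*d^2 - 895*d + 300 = (d - 1)*(d^5 - 18*d^4 + 124*d^3 - 402*d^2 + 595*d - 300) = (d - 5)*(d - 1)*(d^4 - 13*d^3 + 59*d^2 - 107*d + 60) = (d - 5)^2*(d - 1)*(d^3 - 8*d^2 + 19*d - 12) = (d - 5)^2*(d - 4)*(d - 1)*(d^2 - 4*d + 3) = (d - 5)^2*(d - 4)*(d - 1)^2*(d - 3)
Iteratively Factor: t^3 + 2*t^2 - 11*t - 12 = (t - 3)*(t^2 + 5*t + 4) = (t - 3)*(t + 1)*(t + 4)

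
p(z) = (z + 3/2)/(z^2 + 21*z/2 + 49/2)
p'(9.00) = 0.00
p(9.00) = 0.05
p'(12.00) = 0.00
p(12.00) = 0.05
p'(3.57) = -0.00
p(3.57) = 0.07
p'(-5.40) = -0.46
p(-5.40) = 1.28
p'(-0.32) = 0.02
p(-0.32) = 0.06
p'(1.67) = 0.00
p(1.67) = 0.07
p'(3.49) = -0.00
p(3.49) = 0.07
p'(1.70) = 0.00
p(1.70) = 0.07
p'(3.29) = -0.00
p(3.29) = 0.07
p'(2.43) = -0.00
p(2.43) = 0.07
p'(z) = (-2*z - 21/2)*(z + 3/2)/(z^2 + 21*z/2 + 49/2)^2 + 1/(z^2 + 21*z/2 + 49/2)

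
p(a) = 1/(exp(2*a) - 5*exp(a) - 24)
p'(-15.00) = 0.00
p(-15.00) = -0.04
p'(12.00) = 0.00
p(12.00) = 0.00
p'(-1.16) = 0.00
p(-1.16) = -0.04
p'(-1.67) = 0.00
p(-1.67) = -0.04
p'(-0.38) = 0.00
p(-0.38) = -0.04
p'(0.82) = 0.00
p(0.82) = -0.03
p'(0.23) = 0.00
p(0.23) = -0.03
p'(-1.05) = 0.00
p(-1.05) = -0.04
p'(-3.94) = 0.00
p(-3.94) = -0.04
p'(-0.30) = 0.00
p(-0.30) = -0.04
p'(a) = (-2*exp(2*a) + 5*exp(a))/(exp(2*a) - 5*exp(a) - 24)^2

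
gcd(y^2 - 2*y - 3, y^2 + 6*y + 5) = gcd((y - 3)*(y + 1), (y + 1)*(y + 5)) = y + 1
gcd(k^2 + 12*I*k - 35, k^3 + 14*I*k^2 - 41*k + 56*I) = k + 7*I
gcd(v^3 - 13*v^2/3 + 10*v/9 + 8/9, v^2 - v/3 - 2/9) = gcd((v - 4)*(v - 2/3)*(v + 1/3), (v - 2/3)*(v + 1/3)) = v^2 - v/3 - 2/9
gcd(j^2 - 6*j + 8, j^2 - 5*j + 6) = j - 2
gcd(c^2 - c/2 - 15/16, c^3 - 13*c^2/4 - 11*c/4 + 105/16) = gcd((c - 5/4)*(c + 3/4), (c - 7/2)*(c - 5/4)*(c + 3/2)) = c - 5/4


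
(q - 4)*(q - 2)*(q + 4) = q^3 - 2*q^2 - 16*q + 32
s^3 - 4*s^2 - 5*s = s*(s - 5)*(s + 1)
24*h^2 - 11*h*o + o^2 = (-8*h + o)*(-3*h + o)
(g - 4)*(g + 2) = g^2 - 2*g - 8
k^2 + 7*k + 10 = (k + 2)*(k + 5)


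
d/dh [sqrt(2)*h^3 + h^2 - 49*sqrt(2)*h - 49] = 3*sqrt(2)*h^2 + 2*h - 49*sqrt(2)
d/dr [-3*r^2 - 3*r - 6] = -6*r - 3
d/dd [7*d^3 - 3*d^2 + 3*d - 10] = 21*d^2 - 6*d + 3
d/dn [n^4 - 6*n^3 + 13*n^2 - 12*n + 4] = 4*n^3 - 18*n^2 + 26*n - 12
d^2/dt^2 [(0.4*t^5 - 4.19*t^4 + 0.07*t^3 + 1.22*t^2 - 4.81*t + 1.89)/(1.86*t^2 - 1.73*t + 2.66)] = (8.30304*t^7 - 49.585368*t^6 + 130.884132*t^5 - 254.84577*t^4 + 339.405894*t^3 - 354.678492*t^2 + 109.269636*t - 34.393618)/(6.434856*t^6 - 17.955324*t^5 + 44.30799*t^4 - 56.533805*t^3 + 63.36519*t^2 - 36.722364*t + 18.821096)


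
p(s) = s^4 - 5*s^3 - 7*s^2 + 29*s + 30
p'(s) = 4*s^3 - 15*s^2 - 14*s + 29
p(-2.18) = 7.90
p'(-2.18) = -53.21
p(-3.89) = 334.57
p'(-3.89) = -378.98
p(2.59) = 16.28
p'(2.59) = -38.39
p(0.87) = 47.21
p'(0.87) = 8.10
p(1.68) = 43.22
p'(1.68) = -17.89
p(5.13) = 12.10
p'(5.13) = 102.45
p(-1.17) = -3.63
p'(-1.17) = 18.44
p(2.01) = 35.73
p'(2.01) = -27.26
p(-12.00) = 28050.00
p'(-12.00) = -8875.00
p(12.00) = 11466.00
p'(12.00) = 4613.00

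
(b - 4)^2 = b^2 - 8*b + 16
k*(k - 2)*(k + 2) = k^3 - 4*k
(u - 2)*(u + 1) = u^2 - u - 2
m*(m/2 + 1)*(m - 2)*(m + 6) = m^4/2 + 3*m^3 - 2*m^2 - 12*m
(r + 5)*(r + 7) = r^2 + 12*r + 35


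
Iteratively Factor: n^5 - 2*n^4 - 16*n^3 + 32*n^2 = (n + 4)*(n^4 - 6*n^3 + 8*n^2) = (n - 4)*(n + 4)*(n^3 - 2*n^2) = n*(n - 4)*(n + 4)*(n^2 - 2*n) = n*(n - 4)*(n - 2)*(n + 4)*(n)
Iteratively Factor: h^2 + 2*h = (h)*(h + 2)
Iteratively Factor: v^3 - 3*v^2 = (v - 3)*(v^2) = v*(v - 3)*(v)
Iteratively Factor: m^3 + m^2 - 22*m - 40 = (m + 4)*(m^2 - 3*m - 10) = (m + 2)*(m + 4)*(m - 5)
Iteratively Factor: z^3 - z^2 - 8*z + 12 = (z - 2)*(z^2 + z - 6) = (z - 2)*(z + 3)*(z - 2)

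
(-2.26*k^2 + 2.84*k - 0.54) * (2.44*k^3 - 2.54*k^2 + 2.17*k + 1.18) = -5.5144*k^5 + 12.67*k^4 - 13.4354*k^3 + 4.8676*k^2 + 2.1794*k - 0.6372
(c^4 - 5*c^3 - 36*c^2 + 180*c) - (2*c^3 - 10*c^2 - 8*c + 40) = c^4 - 7*c^3 - 26*c^2 + 188*c - 40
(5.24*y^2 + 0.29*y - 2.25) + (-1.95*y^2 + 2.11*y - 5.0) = 3.29*y^2 + 2.4*y - 7.25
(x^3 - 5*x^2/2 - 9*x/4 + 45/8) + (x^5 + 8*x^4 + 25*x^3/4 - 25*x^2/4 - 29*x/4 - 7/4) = x^5 + 8*x^4 + 29*x^3/4 - 35*x^2/4 - 19*x/2 + 31/8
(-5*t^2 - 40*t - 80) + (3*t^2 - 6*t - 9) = -2*t^2 - 46*t - 89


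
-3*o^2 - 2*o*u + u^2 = (-3*o + u)*(o + u)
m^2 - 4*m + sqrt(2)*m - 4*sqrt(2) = (m - 4)*(m + sqrt(2))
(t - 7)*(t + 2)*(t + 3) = t^3 - 2*t^2 - 29*t - 42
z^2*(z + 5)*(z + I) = z^4 + 5*z^3 + I*z^3 + 5*I*z^2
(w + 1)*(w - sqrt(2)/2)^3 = w^4 - 3*sqrt(2)*w^3/2 + w^3 - 3*sqrt(2)*w^2/2 + 3*w^2/2 - sqrt(2)*w/4 + 3*w/2 - sqrt(2)/4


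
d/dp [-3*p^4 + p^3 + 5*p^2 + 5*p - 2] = -12*p^3 + 3*p^2 + 10*p + 5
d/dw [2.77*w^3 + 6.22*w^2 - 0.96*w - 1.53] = 8.31*w^2 + 12.44*w - 0.96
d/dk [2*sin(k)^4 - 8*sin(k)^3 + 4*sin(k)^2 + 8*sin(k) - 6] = 8*(sin(k)^3 - 3*sin(k)^2 + sin(k) + 1)*cos(k)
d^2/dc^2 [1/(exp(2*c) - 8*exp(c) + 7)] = 4*((2 - exp(c))*(exp(2*c) - 8*exp(c) + 7) + 2*(exp(c) - 4)^2*exp(c))*exp(c)/(exp(2*c) - 8*exp(c) + 7)^3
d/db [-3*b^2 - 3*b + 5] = -6*b - 3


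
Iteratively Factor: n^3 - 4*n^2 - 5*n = (n - 5)*(n^2 + n) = n*(n - 5)*(n + 1)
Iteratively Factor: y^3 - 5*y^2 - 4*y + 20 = (y - 2)*(y^2 - 3*y - 10) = (y - 2)*(y + 2)*(y - 5)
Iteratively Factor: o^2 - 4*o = (o)*(o - 4)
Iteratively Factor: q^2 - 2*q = (q)*(q - 2)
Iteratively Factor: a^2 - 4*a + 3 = (a - 1)*(a - 3)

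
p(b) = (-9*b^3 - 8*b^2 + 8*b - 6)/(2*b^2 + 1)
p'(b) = -4*b*(-9*b^3 - 8*b^2 + 8*b - 6)/(2*b^2 + 1)^2 + (-27*b^2 - 16*b + 8)/(2*b^2 + 1) = (-18*b^4 - 43*b^2 + 8*b + 8)/(4*b^4 + 4*b^2 + 1)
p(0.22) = -4.31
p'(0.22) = 6.35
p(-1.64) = -0.15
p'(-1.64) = -6.17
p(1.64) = -8.48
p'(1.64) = -5.52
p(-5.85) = 21.24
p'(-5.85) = -4.68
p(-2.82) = 6.49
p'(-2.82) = -5.23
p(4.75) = -24.13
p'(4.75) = -4.74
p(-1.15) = -3.32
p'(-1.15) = -6.74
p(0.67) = -3.66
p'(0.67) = -2.66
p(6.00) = -30.00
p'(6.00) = -4.66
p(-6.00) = 21.95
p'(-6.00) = -4.68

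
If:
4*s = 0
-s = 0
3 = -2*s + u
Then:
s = 0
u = 3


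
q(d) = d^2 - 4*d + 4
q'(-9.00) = -22.00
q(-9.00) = 121.00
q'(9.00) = 14.00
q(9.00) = 49.00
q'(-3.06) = -10.12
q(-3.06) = 25.60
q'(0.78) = -2.44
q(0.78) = 1.49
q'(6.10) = 8.20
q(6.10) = 16.81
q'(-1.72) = -7.44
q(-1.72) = 13.84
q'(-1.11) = -6.22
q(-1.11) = 9.67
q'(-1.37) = -6.74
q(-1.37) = 11.36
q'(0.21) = -3.58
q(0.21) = 3.20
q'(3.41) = 2.82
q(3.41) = 1.99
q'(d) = 2*d - 4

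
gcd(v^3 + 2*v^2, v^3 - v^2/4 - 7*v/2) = v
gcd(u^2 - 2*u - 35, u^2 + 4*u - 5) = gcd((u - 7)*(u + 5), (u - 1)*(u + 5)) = u + 5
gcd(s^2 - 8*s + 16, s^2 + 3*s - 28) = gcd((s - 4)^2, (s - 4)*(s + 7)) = s - 4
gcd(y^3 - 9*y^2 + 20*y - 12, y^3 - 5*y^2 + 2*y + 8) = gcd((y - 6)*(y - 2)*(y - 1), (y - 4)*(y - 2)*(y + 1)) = y - 2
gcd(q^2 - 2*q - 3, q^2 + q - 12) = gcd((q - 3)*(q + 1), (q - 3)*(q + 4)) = q - 3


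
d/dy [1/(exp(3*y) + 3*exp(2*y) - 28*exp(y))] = (-3*exp(2*y) - 6*exp(y) + 28)*exp(-y)/(exp(2*y) + 3*exp(y) - 28)^2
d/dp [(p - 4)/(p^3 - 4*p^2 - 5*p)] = (-p*(-p^2 + 4*p + 5) + (p - 4)*(-3*p^2 + 8*p + 5))/(p^2*(-p^2 + 4*p + 5)^2)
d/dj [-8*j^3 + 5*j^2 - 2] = 2*j*(5 - 12*j)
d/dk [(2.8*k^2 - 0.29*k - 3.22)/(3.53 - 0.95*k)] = (-2.66*k^2 + 19.768*k - 4.0827)/(0.9025*k^2 - 6.707*k + 12.4609)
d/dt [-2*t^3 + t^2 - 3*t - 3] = -6*t^2 + 2*t - 3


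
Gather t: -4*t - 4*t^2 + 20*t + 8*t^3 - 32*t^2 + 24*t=8*t^3 - 36*t^2 + 40*t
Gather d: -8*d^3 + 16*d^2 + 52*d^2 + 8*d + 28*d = -8*d^3 + 68*d^2 + 36*d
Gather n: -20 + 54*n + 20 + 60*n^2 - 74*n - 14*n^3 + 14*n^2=-14*n^3 + 74*n^2 - 20*n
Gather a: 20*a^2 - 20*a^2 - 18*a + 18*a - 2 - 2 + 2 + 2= 0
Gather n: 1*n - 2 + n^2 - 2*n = n^2 - n - 2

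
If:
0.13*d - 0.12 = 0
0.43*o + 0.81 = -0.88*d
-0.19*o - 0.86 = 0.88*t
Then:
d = 0.92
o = -3.77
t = -0.16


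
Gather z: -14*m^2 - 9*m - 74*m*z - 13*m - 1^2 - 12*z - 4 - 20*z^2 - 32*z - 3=-14*m^2 - 22*m - 20*z^2 + z*(-74*m - 44) - 8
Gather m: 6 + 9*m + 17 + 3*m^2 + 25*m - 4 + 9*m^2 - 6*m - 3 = 12*m^2 + 28*m + 16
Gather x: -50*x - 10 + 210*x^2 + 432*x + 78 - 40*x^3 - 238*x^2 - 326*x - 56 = -40*x^3 - 28*x^2 + 56*x + 12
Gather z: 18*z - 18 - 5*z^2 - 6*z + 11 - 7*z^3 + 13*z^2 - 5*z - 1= -7*z^3 + 8*z^2 + 7*z - 8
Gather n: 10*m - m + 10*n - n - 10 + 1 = 9*m + 9*n - 9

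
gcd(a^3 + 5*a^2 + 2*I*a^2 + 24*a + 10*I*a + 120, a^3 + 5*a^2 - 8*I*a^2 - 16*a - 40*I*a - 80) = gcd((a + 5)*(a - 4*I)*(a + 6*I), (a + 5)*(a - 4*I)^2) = a^2 + a*(5 - 4*I) - 20*I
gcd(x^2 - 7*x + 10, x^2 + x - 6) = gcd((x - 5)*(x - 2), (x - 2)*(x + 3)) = x - 2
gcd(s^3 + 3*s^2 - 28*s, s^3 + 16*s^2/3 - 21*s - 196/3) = s^2 + 3*s - 28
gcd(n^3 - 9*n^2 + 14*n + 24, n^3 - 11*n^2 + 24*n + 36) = n^2 - 5*n - 6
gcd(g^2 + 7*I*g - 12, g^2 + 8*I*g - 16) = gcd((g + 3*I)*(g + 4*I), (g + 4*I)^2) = g + 4*I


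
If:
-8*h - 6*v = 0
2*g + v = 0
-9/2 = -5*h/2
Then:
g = 6/5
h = 9/5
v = -12/5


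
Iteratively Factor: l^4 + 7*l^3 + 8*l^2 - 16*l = (l + 4)*(l^3 + 3*l^2 - 4*l) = (l + 4)^2*(l^2 - l) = l*(l + 4)^2*(l - 1)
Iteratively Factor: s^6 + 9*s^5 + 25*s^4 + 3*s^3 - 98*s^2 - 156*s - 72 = (s - 2)*(s^5 + 11*s^4 + 47*s^3 + 97*s^2 + 96*s + 36) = (s - 2)*(s + 3)*(s^4 + 8*s^3 + 23*s^2 + 28*s + 12) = (s - 2)*(s + 1)*(s + 3)*(s^3 + 7*s^2 + 16*s + 12) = (s - 2)*(s + 1)*(s + 2)*(s + 3)*(s^2 + 5*s + 6) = (s - 2)*(s + 1)*(s + 2)^2*(s + 3)*(s + 3)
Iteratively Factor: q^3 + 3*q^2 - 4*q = (q - 1)*(q^2 + 4*q) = q*(q - 1)*(q + 4)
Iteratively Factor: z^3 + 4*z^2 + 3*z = (z + 3)*(z^2 + z) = (z + 1)*(z + 3)*(z)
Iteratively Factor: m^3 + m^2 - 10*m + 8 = (m - 1)*(m^2 + 2*m - 8) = (m - 2)*(m - 1)*(m + 4)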